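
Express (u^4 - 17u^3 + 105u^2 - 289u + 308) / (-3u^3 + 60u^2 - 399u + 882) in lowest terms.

(-u^3 + 10u^2 - 35u + 44)/(3u^2 - 39u + 126)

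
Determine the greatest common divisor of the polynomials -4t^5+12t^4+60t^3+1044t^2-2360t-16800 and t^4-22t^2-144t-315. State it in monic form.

t^2-4t-21

By polynomial division,
  -4t^5+12t^4+60t^3+1044t^2-2360t-16800 = (-4t+12)(t^4-22t^2-144t-315) + (-28t^3+732t^2-1892t-13020)
  t^4-22t^2-144t-315 = (-(1/28)t-183/196)(-28t^3+732t^2-1892t-13020) + ((29100/49)t^2-(116400/49)t-87300/7)
  -28t^3+732t^2-1892t-13020 = (-(343/7275)t+1519/1455)((29100/49)t^2-(116400/49)t-87300/7) + (0)
Last nonzero remainder: (29100/49)t^2-(116400/49)t-87300/7. Dividing through by 29100/49 gives the monic gcd t^2-4t-21.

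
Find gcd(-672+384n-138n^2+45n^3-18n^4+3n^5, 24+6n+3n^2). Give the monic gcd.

Euclidean algorithm in ℚ[n]:
  3n^5-18n^4+45n^3-138n^2+384n-672 = (n^3-8n^2+23n-28)(3n^2+6n+24) + (0)
Last nonzero remainder: 3n^2+6n+24. Dividing through by 3 gives the monic gcd n^2+2n+8.

8+2n+n^2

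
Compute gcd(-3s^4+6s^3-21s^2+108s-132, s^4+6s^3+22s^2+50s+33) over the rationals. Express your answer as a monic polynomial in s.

s^2+2s+11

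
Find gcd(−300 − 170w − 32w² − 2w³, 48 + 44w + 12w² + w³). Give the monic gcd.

6 + w

Euclidean algorithm in ℚ[w]:
  −2w³ − 32w² − 170w − 300 = (−2)(w³ + 12w² + 44w + 48) + (−8w² − 82w − 204)
  w³ + 12w² + 44w + 48 = (−(1/8)w − 7/32)(−8w² − 82w − 204) + ((9/16)w + 27/8)
  −8w² − 82w − 204 = (−(128/9)w − 544/9)((9/16)w + 27/8) + (0)
Last nonzero remainder: (9/16)w + 27/8. Dividing through by 9/16 gives the monic gcd w + 6.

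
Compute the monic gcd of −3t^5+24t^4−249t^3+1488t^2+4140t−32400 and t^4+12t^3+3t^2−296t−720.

t^2−t−20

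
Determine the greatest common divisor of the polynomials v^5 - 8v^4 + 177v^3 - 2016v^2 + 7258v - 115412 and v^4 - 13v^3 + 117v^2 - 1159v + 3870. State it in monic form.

By polynomial division,
  v^5 - 8v^4 + 177v^3 - 2016v^2 + 7258v - 115412 = (v + 5)(v^4 - 13v^3 + 117v^2 - 1159v + 3870) + (125v^3 - 1442v^2 + 9183v - 134762)
  v^4 - 13v^3 + 117v^2 - 1159v + 3870 = ((1/125)v - 183/15625)(125v^3 - 1442v^2 + 9183v - 134762) + ((416364/15625)v^2 + (416364/15625)v + 35807304/15625)
  125v^3 - 1442v^2 + 9183v - 134762 = ((1953125/416364)v - 24484375/416364)((416364/15625)v^2 + (416364/15625)v + 35807304/15625) + (0)
Last nonzero remainder: (416364/15625)v^2 + (416364/15625)v + 35807304/15625. Dividing through by 416364/15625 gives the monic gcd v^2 + v + 86.

v^2 + v + 86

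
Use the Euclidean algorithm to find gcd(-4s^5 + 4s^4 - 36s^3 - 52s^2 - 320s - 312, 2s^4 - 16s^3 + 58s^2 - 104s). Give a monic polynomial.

s^2 - 4s + 13

Repeated division with remainder:
  -4s^5 + 4s^4 - 36s^3 - 52s^2 - 320s - 312 = (-2s - 14)(2s^4 - 16s^3 + 58s^2 - 104s) + (-144s^3 + 552s^2 - 1776s - 312)
  2s^4 - 16s^3 + 58s^2 - 104s = (-(1/72)s + 25/432)(-144s^3 + 552s^2 - 1776s - 312) + ((25/18)s^2 - (50/9)s + 325/18)
  -144s^3 + 552s^2 - 1776s - 312 = (-(2592/25)s - 432/25)((25/18)s^2 - (50/9)s + 325/18) + (0)
Last nonzero remainder: (25/18)s^2 - (50/9)s + 325/18. Dividing through by 25/18 gives the monic gcd s^2 - 4s + 13.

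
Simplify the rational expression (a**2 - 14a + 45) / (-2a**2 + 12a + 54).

(-a + 5)/(2a + 6)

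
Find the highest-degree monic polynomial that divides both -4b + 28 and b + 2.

1

Euclidean algorithm in ℚ[b]:
  -4b + 28 = (-4)(b + 2) + (36)
  b + 2 = ((1/36)b + 1/18)(36) + (0)
The last nonzero remainder is the constant 36, so the polynomials are coprime and gcd = 1.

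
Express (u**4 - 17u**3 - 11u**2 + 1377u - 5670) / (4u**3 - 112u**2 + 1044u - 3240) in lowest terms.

Repeated division with remainder:
  u**4 - 17u**3 - 11u**2 + 1377u - 5670 = ((1/4)u + 11/4)(4u**3 - 112u**2 + 1044u - 3240) + (36u**2 - 684u + 3240)
  4u**3 - 112u**2 + 1044u - 3240 = ((1/9)u - 1)(36u**2 - 684u + 3240) + (0)
Last nonzero remainder: 36u**2 - 684u + 3240. Dividing through by 36 gives the monic gcd u**2 - 19u + 90.
Cancel u**2 - 19u + 90 from numerator and denominator to get the reduced form.

(u**2 + 2u - 63)/(4u - 36)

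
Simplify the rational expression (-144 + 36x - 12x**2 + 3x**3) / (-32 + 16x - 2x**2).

(-36 - 3x**2)/(-8 + 2x)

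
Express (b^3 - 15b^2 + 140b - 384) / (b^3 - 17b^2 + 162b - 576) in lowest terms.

(b - 4)/(b - 6)

Repeated division with remainder:
  b^3 - 15b^2 + 140b - 384 = (b^3 - 17b^2 + 162b - 576) + (2b^2 - 22b + 192)
  b^3 - 17b^2 + 162b - 576 = ((1/2)b - 3)(2b^2 - 22b + 192) + (0)
Last nonzero remainder: 2b^2 - 22b + 192. Dividing through by 2 gives the monic gcd b^2 - 11b + 96.
Cancel b^2 - 11b + 96 from numerator and denominator to get the reduced form.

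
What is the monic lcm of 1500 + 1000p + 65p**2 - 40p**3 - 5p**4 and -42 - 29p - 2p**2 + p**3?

By polynomial division,
  -5p**4 - 40p**3 + 65p**2 + 1000p + 1500 = (-5p - 50)(p**3 - 2p**2 - 29p - 42) + (-180p**2 - 660p - 600)
  p**3 - 2p**2 - 29p - 42 = (-(1/180)p + 17/540)(-180p**2 - 660p - 600) + (-(104/9)p - 208/9)
  -180p**2 - 660p - 600 = ((405/26)p + 675/26)(-(104/9)p - 208/9) + (0)
Last nonzero remainder: -(104/9)p - 208/9. Dividing through by -104/9 gives the monic gcd p + 2.
Then lcm(f, g) = f·g / gcd(f, g); expanding and making the result monic gives the answer.

6300 + 5400p + 773p**2 - 316p**3 - 66p**4 + 4p**5 + p**6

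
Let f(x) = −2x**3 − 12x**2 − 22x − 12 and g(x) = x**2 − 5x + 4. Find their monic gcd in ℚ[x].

By polynomial division,
  −2x**3 − 12x**2 − 22x − 12 = (−2x − 22)(x**2 − 5x + 4) + (−124x + 76)
  x**2 − 5x + 4 = (−(1/124)x + 34/961)(−124x + 76) + (1260/961)
  −124x + 76 = (−(29791/315)x + 18259/315)(1260/961) + (0)
The last nonzero remainder is the constant 1260/961, so the polynomials are coprime and gcd = 1.

1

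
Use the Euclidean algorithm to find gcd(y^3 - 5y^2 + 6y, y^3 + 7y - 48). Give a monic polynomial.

y - 3

Repeated division with remainder:
  y^3 - 5y^2 + 6y = (y^3 + 7y - 48) + (-5y^2 - y + 48)
  y^3 + 7y - 48 = (-(1/5)y + 1/25)(-5y^2 - y + 48) + ((416/25)y - 1248/25)
  -5y^2 - y + 48 = (-(125/416)y - 25/26)((416/25)y - 1248/25) + (0)
Last nonzero remainder: (416/25)y - 1248/25. Dividing through by 416/25 gives the monic gcd y - 3.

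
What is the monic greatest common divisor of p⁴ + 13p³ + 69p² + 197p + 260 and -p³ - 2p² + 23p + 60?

p + 4

By polynomial division,
  p⁴ + 13p³ + 69p² + 197p + 260 = (-p - 11)(-p³ - 2p² + 23p + 60) + (70p² + 510p + 920)
  -p³ - 2p² + 23p + 60 = (-(1/70)p + 37/490)(70p² + 510p + 920) + (-(116/49)p - 464/49)
  70p² + 510p + 920 = (-(1715/58)p - 5635/58)(-(116/49)p - 464/49) + (0)
Last nonzero remainder: -(116/49)p - 464/49. Dividing through by -116/49 gives the monic gcd p + 4.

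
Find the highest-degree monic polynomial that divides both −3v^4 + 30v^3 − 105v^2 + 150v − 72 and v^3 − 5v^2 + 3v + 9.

v − 3

By polynomial division,
  −3v^4 + 30v^3 − 105v^2 + 150v − 72 = (−3v + 15)(v^3 − 5v^2 + 3v + 9) + (−21v^2 + 132v − 207)
  v^3 − 5v^2 + 3v + 9 = (−(1/21)v − 3/49)(−21v^2 + 132v − 207) + ((60/49)v − 180/49)
  −21v^2 + 132v − 207 = (−(343/20)v + 1127/20)((60/49)v − 180/49) + (0)
Last nonzero remainder: (60/49)v − 180/49. Dividing through by 60/49 gives the monic gcd v − 3.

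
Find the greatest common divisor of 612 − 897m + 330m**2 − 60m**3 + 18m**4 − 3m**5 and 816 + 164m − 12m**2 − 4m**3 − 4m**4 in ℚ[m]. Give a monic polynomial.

Apply the Euclidean algorithm:
  −3m**5 + 18m**4 − 60m**3 + 330m**2 − 897m + 612 = ((3/4)m − 21/4)(−4m**4 − 4m**3 − 12m**2 + 164m + 816) + (−72m**3 + 144m**2 − 648m + 4896)
  −4m**4 − 4m**3 − 12m**2 + 164m + 816 = ((1/18)m + 1/6)(−72m**3 + 144m**2 − 648m + 4896) + (0)
Last nonzero remainder: −72m**3 + 144m**2 − 648m + 4896. Dividing through by −72 gives the monic gcd m**3 − 2m**2 + 9m − 68.

−68 + 9m − 2m**2 + m**3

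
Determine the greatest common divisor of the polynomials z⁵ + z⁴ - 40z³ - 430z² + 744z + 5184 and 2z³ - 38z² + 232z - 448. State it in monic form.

By polynomial division,
  z⁵ + z⁴ - 40z³ - 430z² + 744z + 5184 = ((1/2)z² + 10z + 112)(2z³ - 38z² + 232z - 448) + (1730z² - 20760z + 55360)
  2z³ - 38z² + 232z - 448 = ((1/865)z - 7/865)(1730z² - 20760z + 55360) + (0)
Last nonzero remainder: 1730z² - 20760z + 55360. Dividing through by 1730 gives the monic gcd z² - 12z + 32.

z² - 12z + 32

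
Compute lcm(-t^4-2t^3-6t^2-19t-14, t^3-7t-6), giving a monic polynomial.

t^5-t^4+t^2-43t-42

Euclidean algorithm in ℚ[t]:
  -t^4-2t^3-6t^2-19t-14 = (-t-2)(t^3-7t-6) + (-13t^2-39t-26)
  t^3-7t-6 = (-(1/13)t+3/13)(-13t^2-39t-26) + (0)
Last nonzero remainder: -13t^2-39t-26. Dividing through by -13 gives the monic gcd t^2+3t+2.
Then lcm(f, g) = f·g / gcd(f, g); expanding and making the result monic gives the answer.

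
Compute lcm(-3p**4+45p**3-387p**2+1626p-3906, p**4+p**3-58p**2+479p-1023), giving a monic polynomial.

Euclidean algorithm in ℚ[p]:
  -3p**4+45p**3-387p**2+1626p-3906 = (-3)(p**4+p**3-58p**2+479p-1023) + (48p**3-561p**2+3063p-6975)
  p**4+p**3-58p**2+479p-1023 = ((1/48)p+203/768)(48p**3-561p**2+3063p-6975) + ((6777/256)p**2-(47439/256)p+210087/256)
  48p**3-561p**2+3063p-6975 = ((4096/2259)p-6400/753)((6777/256)p**2-(47439/256)p+210087/256) + (0)
Last nonzero remainder: (6777/256)p**2-(47439/256)p+210087/256. Dividing through by 6777/256 gives the monic gcd p**2-7p+31.
Then lcm(f, g) = f·g / gcd(f, g); expanding and making the result monic gives the answer.

p**6-7p**5-24p**4+985p**3-7291p**2+28302p-42966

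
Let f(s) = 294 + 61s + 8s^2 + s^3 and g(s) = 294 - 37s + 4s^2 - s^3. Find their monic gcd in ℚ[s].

49 + 2s + s^2

Apply the Euclidean algorithm:
  s^3 + 8s^2 + 61s + 294 = (-1)(-s^3 + 4s^2 - 37s + 294) + (12s^2 + 24s + 588)
  -s^3 + 4s^2 - 37s + 294 = (-(1/12)s + 1/2)(12s^2 + 24s + 588) + (0)
Last nonzero remainder: 12s^2 + 24s + 588. Dividing through by 12 gives the monic gcd s^2 + 2s + 49.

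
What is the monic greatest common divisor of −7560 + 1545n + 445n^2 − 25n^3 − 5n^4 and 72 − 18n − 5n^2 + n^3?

−3 + n

Euclidean algorithm in ℚ[n]:
  −5n^4 − 25n^3 + 445n^2 + 1545n − 7560 = (−5n − 50)(n^3 − 5n^2 − 18n + 72) + (105n^2 + 1005n − 3960)
  n^3 − 5n^2 − 18n + 72 = ((1/105)n − 34/245)(105n^2 + 1005n − 3960) + ((7800/49)n − 23400/49)
  105n^2 + 1005n − 3960 = ((343/520)n + 539/65)((7800/49)n − 23400/49) + (0)
Last nonzero remainder: (7800/49)n − 23400/49. Dividing through by 7800/49 gives the monic gcd n − 3.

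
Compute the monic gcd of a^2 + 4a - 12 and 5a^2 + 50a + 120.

Apply the Euclidean algorithm:
  a^2 + 4a - 12 = (1/5)(5a^2 + 50a + 120) + (-6a - 36)
  5a^2 + 50a + 120 = (-(5/6)a - 10/3)(-6a - 36) + (0)
Last nonzero remainder: -6a - 36. Dividing through by -6 gives the monic gcd a + 6.

a + 6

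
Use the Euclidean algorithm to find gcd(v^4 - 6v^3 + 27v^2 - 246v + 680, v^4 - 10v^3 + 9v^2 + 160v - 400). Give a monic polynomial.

Repeated division with remainder:
  v^4 - 6v^3 + 27v^2 - 246v + 680 = (v^4 - 10v^3 + 9v^2 + 160v - 400) + (4v^3 + 18v^2 - 406v + 1080)
  v^4 - 10v^3 + 9v^2 + 160v - 400 = ((1/4)v - 29/8)(4v^3 + 18v^2 - 406v + 1080) + ((703/4)v^2 - (6327/4)v + 3515)
  4v^3 + 18v^2 - 406v + 1080 = ((16/703)v + 216/703)((703/4)v^2 - (6327/4)v + 3515) + (0)
Last nonzero remainder: (703/4)v^2 - (6327/4)v + 3515. Dividing through by 703/4 gives the monic gcd v^2 - 9v + 20.

v^2 - 9v + 20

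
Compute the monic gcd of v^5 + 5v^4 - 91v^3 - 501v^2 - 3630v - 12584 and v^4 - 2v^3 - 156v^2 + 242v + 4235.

v^2 - 121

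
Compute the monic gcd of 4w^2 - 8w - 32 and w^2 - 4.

Euclidean algorithm in ℚ[w]:
  4w^2 - 8w - 32 = (4)(w^2 - 4) + (-8w - 16)
  w^2 - 4 = (-(1/8)w + 1/4)(-8w - 16) + (0)
Last nonzero remainder: -8w - 16. Dividing through by -8 gives the monic gcd w + 2.

w + 2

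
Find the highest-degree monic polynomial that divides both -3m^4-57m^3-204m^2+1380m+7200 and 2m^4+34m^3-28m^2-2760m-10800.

Apply the Euclidean algorithm:
  -3m^4-57m^3-204m^2+1380m+7200 = (-3/2)(2m^4+34m^3-28m^2-2760m-10800) + (-6m^3-246m^2-2760m-9000)
  2m^4+34m^3-28m^2-2760m-10800 = (-(1/3)m+8)(-6m^3-246m^2-2760m-9000) + (1020m^2+16320m+61200)
  -6m^3-246m^2-2760m-9000 = (-(1/170)m-5/34)(1020m^2+16320m+61200) + (0)
Last nonzero remainder: 1020m^2+16320m+61200. Dividing through by 1020 gives the monic gcd m^2+16m+60.

m^2+16m+60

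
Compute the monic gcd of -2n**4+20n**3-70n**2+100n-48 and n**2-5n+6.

n**2-5n+6

Repeated division with remainder:
  -2n**4+20n**3-70n**2+100n-48 = (-2n**2+10n-8)(n**2-5n+6) + (0)
The last nonzero remainder n**2-5n+6 is already monic.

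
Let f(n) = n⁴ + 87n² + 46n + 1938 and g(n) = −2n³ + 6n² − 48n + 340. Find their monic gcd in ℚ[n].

n² + 2n + 34

By polynomial division,
  n⁴ + 87n² + 46n + 1938 = (−(1/2)n − 3/2)(−2n³ + 6n² − 48n + 340) + (72n² + 144n + 2448)
  −2n³ + 6n² − 48n + 340 = (−(1/36)n + 5/36)(72n² + 144n + 2448) + (0)
Last nonzero remainder: 72n² + 144n + 2448. Dividing through by 72 gives the monic gcd n² + 2n + 34.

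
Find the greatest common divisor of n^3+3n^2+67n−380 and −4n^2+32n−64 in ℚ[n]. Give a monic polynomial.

Euclidean algorithm in ℚ[n]:
  n^3+3n^2+67n−380 = (−(1/4)n−11/4)(−4n^2+32n−64) + (139n−556)
  −4n^2+32n−64 = (−(4/139)n+16/139)(139n−556) + (0)
Last nonzero remainder: 139n−556. Dividing through by 139 gives the monic gcd n−4.

n−4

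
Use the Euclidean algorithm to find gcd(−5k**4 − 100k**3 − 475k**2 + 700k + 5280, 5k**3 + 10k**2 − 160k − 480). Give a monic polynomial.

k + 4

Apply the Euclidean algorithm:
  −5k**4 − 100k**3 − 475k**2 + 700k + 5280 = (−k − 18)(5k**3 + 10k**2 − 160k − 480) + (−455k**2 − 2660k − 3360)
  5k**3 + 10k**2 − 160k − 480 = (−(1/91)k + 50/1183)(−455k**2 − 2660k − 3360) + (−(14280/169)k − 57120/169)
  −455k**2 − 2660k − 3360 = ((2197/408)k + 169/17)(−(14280/169)k − 57120/169) + (0)
Last nonzero remainder: −(14280/169)k − 57120/169. Dividing through by −14280/169 gives the monic gcd k + 4.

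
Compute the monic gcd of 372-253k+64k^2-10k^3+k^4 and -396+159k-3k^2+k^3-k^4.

12-7k+k^2

Repeated division with remainder:
  k^4-10k^3+64k^2-253k+372 = (-1)(-k^4+k^3-3k^2+159k-396) + (-9k^3+61k^2-94k-24)
  -k^4+k^3-3k^2+159k-396 = ((1/9)k+52/81)(-9k^3+61k^2-94k-24) + (-(2569/81)k^2+(17983/81)k-10276/27)
  -9k^3+61k^2-94k-24 = ((729/2569)k+162/2569)(-(2569/81)k^2+(17983/81)k-10276/27) + (0)
Last nonzero remainder: -(2569/81)k^2+(17983/81)k-10276/27. Dividing through by -2569/81 gives the monic gcd k^2-7k+12.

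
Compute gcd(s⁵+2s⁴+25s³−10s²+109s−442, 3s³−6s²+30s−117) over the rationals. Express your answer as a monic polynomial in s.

Repeated division with remainder:
  s⁵+2s⁴+25s³−10s²+109s−442 = ((1/3)s²+(4/3)s+23/3)(3s³−6s²+30s−117) + (35s²+35s+455)
  3s³−6s²+30s−117 = ((3/35)s−9/35)(35s²+35s+455) + (0)
Last nonzero remainder: 35s²+35s+455. Dividing through by 35 gives the monic gcd s²+s+13.

s²+s+13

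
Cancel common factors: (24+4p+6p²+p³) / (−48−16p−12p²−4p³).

Repeated division with remainder:
  p³+6p²+4p+24 = (−1/4)(−4p³−12p²−16p−48) + (3p²+12)
  −4p³−12p²−16p−48 = (−(4/3)p−4)(3p²+12) + (0)
Last nonzero remainder: 3p²+12. Dividing through by 3 gives the monic gcd p²+4.
Cancel p²+4 from numerator and denominator to get the reduced form.

(−6−p)/(12+4p)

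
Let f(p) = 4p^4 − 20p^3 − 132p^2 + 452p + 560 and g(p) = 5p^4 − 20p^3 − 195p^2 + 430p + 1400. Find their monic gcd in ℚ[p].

By polynomial division,
  4p^4 − 20p^3 − 132p^2 + 452p + 560 = (4/5)(5p^4 − 20p^3 − 195p^2 + 430p + 1400) + (−4p^3 + 24p^2 + 108p − 560)
  5p^4 − 20p^3 − 195p^2 + 430p + 1400 = (−(5/4)p − 5/2)(−4p^3 + 24p^2 + 108p − 560) + (0)
Last nonzero remainder: −4p^3 + 24p^2 + 108p − 560. Dividing through by −4 gives the monic gcd p^3 − 6p^2 − 27p + 140.

p^3 − 6p^2 − 27p + 140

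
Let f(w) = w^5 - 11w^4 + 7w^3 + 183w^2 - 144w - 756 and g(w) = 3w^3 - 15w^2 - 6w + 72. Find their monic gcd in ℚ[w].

w^2 - w - 6

Repeated division with remainder:
  w^5 - 11w^4 + 7w^3 + 183w^2 - 144w - 756 = ((1/3)w^2 - 2w - 7)(3w^3 - 15w^2 - 6w + 72) + (42w^2 - 42w - 252)
  3w^3 - 15w^2 - 6w + 72 = ((1/14)w - 2/7)(42w^2 - 42w - 252) + (0)
Last nonzero remainder: 42w^2 - 42w - 252. Dividing through by 42 gives the monic gcd w^2 - w - 6.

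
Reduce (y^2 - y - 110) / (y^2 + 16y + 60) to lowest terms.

By polynomial division,
  y^2 - y - 110 = (y^2 + 16y + 60) + (-17y - 170)
  y^2 + 16y + 60 = (-(1/17)y - 6/17)(-17y - 170) + (0)
Last nonzero remainder: -17y - 170. Dividing through by -17 gives the monic gcd y + 10.
Cancel y + 10 from numerator and denominator to get the reduced form.

(y - 11)/(y + 6)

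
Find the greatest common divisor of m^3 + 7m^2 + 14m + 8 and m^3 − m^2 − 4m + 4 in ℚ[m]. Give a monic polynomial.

Euclidean algorithm in ℚ[m]:
  m^3 + 7m^2 + 14m + 8 = (m^3 − m^2 − 4m + 4) + (8m^2 + 18m + 4)
  m^3 − m^2 − 4m + 4 = ((1/8)m − 13/32)(8m^2 + 18m + 4) + ((45/16)m + 45/8)
  8m^2 + 18m + 4 = ((128/45)m + 32/45)((45/16)m + 45/8) + (0)
Last nonzero remainder: (45/16)m + 45/8. Dividing through by 45/16 gives the monic gcd m + 2.

m + 2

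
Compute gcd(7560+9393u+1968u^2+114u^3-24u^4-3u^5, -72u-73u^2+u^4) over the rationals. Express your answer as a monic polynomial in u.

Apply the Euclidean algorithm:
  -3u^5-24u^4+114u^3+1968u^2+9393u+7560 = (-3u-24)(u^4-73u^2-72u) + (-105u^3+7665u+7560)
  u^4-73u^2-72u = (-(1/105)u)(-105u^3+7665u+7560) + (0)
Last nonzero remainder: -105u^3+7665u+7560. Dividing through by -105 gives the monic gcd u^3-73u-72.

-72-73u+u^3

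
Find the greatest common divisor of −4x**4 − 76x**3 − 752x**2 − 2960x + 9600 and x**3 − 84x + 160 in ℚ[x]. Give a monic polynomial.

x**2 + 8x − 20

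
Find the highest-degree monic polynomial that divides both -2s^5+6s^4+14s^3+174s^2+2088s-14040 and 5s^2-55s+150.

Repeated division with remainder:
  -2s^5+6s^4+14s^3+174s^2+2088s-14040 = (-(2/5)s^3-(16/5)s^2-(102/5)s-468/5)(5s^2-55s+150) + (0)
Last nonzero remainder: 5s^2-55s+150. Dividing through by 5 gives the monic gcd s^2-11s+30.

s^2-11s+30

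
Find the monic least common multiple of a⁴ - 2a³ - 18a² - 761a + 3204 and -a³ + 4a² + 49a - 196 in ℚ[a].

a⁶ - 2a⁵ - 67a⁴ - 663a³ + 4086a² + 37289a - 156996

By polynomial division,
  a⁴ - 2a³ - 18a² - 761a + 3204 = (-a - 2)(-a³ + 4a² + 49a - 196) + (39a² - 859a + 2812)
  -a³ + 4a² + 49a - 196 = (-(1/39)a - 703/1521)(39a² - 859a + 2812) + (-(419680/1521)a + 1678720/1521)
  39a² - 859a + 2812 = (-(59319/419680)a + 1069263/419680)(-(419680/1521)a + 1678720/1521) + (0)
Last nonzero remainder: -(419680/1521)a + 1678720/1521. Dividing through by -419680/1521 gives the monic gcd a - 4.
Then lcm(f, g) = f·g / gcd(f, g); expanding and making the result monic gives the answer.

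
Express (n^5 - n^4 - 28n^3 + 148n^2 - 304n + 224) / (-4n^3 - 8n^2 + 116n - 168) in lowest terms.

(-n^3 + 6n^2 - 16n + 16)/(4n - 12)

Apply the Euclidean algorithm:
  n^5 - n^4 - 28n^3 + 148n^2 - 304n + 224 = (-(1/4)n^2 + (3/4)n - 7/4)(-4n^3 - 8n^2 + 116n - 168) + (5n^2 + 25n - 70)
  -4n^3 - 8n^2 + 116n - 168 = (-(4/5)n + 12/5)(5n^2 + 25n - 70) + (0)
Last nonzero remainder: 5n^2 + 25n - 70. Dividing through by 5 gives the monic gcd n^2 + 5n - 14.
Cancel n^2 + 5n - 14 from numerator and denominator to get the reduced form.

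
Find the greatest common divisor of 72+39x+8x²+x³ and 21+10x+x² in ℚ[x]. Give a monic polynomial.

Apply the Euclidean algorithm:
  x³+8x²+39x+72 = (x−2)(x²+10x+21) + (38x+114)
  x²+10x+21 = ((1/38)x+7/38)(38x+114) + (0)
Last nonzero remainder: 38x+114. Dividing through by 38 gives the monic gcd x+3.

3+x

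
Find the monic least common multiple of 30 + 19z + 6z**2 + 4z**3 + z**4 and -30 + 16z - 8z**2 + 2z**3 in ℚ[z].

-90 - 27z + z**2 - 6z**3 + z**4 + z**5

Apply the Euclidean algorithm:
  z**4 + 4z**3 + 6z**2 + 19z + 30 = ((1/2)z + 4)(2z**3 - 8z**2 + 16z - 30) + (30z**2 - 30z + 150)
  2z**3 - 8z**2 + 16z - 30 = ((1/15)z - 1/5)(30z**2 - 30z + 150) + (0)
Last nonzero remainder: 30z**2 - 30z + 150. Dividing through by 30 gives the monic gcd z**2 - z + 5.
Then lcm(f, g) = f·g / gcd(f, g); expanding and making the result monic gives the answer.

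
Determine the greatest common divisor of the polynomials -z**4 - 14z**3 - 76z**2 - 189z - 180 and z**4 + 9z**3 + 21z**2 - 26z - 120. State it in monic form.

By polynomial division,
  -z**4 - 14z**3 - 76z**2 - 189z - 180 = (-1)(z**4 + 9z**3 + 21z**2 - 26z - 120) + (-5z**3 - 55z**2 - 215z - 300)
  z**4 + 9z**3 + 21z**2 - 26z - 120 = (-(1/5)z + 2/5)(-5z**3 - 55z**2 - 215z - 300) + (0)
Last nonzero remainder: -5z**3 - 55z**2 - 215z - 300. Dividing through by -5 gives the monic gcd z**3 + 11z**2 + 43z + 60.

z**3 + 11z**2 + 43z + 60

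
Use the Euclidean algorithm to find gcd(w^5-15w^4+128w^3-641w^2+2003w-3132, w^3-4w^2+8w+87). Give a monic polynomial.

w^2-7w+29

Euclidean algorithm in ℚ[w]:
  w^5-15w^4+128w^3-641w^2+2003w-3132 = (w^2-11w+76)(w^3-4w^2+8w+87) + (-336w^2+2352w-9744)
  w^3-4w^2+8w+87 = (-(1/336)w-1/112)(-336w^2+2352w-9744) + (0)
Last nonzero remainder: -336w^2+2352w-9744. Dividing through by -336 gives the monic gcd w^2-7w+29.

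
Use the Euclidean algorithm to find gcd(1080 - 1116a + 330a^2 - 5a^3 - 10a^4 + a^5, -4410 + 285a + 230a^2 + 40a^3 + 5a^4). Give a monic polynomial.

-18 + 3a + a^2

Euclidean algorithm in ℚ[a]:
  a^5 - 10a^4 - 5a^3 + 330a^2 - 1116a + 1080 = ((1/5)a - 18/5)(5a^4 + 40a^3 + 230a^2 + 285a - 4410) + (93a^3 + 1101a^2 + 792a - 14796)
  5a^4 + 40a^3 + 230a^2 + 285a - 4410 = ((5/93)a - 595/2883)(93a^3 + 1101a^2 + 792a - 14796) + ((398475/961)a^2 + (1195425/961)a - 7172550/961)
  93a^3 + 1101a^2 + 792a - 14796 = ((29791/132825)a + 263314/132825)((398475/961)a^2 + (1195425/961)a - 7172550/961) + (0)
Last nonzero remainder: (398475/961)a^2 + (1195425/961)a - 7172550/961. Dividing through by 398475/961 gives the monic gcd a^2 + 3a - 18.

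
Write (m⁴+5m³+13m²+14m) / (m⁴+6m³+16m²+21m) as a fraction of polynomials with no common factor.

Euclidean algorithm in ℚ[m]:
  m⁴+5m³+13m²+14m = (m⁴+6m³+16m²+21m) + (−m³−3m²−7m)
  m⁴+6m³+16m²+21m = (−m−3)(−m³−3m²−7m) + (0)
Last nonzero remainder: −m³−3m²−7m. Dividing through by −1 gives the monic gcd m³+3m²+7m.
Cancel m³+3m²+7m from numerator and denominator to get the reduced form.

(m+2)/(m+3)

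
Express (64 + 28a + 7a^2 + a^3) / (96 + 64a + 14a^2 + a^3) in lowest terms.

(16 + 3a + a^2)/(24 + 10a + a^2)

By polynomial division,
  a^3 + 7a^2 + 28a + 64 = (a^3 + 14a^2 + 64a + 96) + (−7a^2 − 36a − 32)
  a^3 + 14a^2 + 64a + 96 = (−(1/7)a − 62/49)(−7a^2 − 36a − 32) + ((680/49)a + 2720/49)
  −7a^2 − 36a − 32 = (−(343/680)a − 49/85)((680/49)a + 2720/49) + (0)
Last nonzero remainder: (680/49)a + 2720/49. Dividing through by 680/49 gives the monic gcd a + 4.
Cancel a + 4 from numerator and denominator to get the reduced form.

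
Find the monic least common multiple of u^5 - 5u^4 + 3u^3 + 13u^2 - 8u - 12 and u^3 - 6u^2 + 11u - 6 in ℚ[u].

Euclidean algorithm in ℚ[u]:
  u^5 - 5u^4 + 3u^3 + 13u^2 - 8u - 12 = (u^2 + u - 2)(u^3 - 6u^2 + 11u - 6) + (-4u^2 + 20u - 24)
  u^3 - 6u^2 + 11u - 6 = (-(1/4)u + 1/4)(-4u^2 + 20u - 24) + (0)
Last nonzero remainder: -4u^2 + 20u - 24. Dividing through by -4 gives the monic gcd u^2 - 5u + 6.
Then lcm(f, g) = f·g / gcd(f, g); expanding and making the result monic gives the answer.

u^6 - 6u^5 + 8u^4 + 10u^3 - 21u^2 - 4u + 12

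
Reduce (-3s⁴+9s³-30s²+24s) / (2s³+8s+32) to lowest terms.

(-3s²+3s)/(2s+4)

By polynomial division,
  -3s⁴+9s³-30s²+24s = (-(3/2)s+9/2)(2s³+8s+32) + (-18s²+36s-144)
  2s³+8s+32 = (-(1/9)s-2/9)(-18s²+36s-144) + (0)
Last nonzero remainder: -18s²+36s-144. Dividing through by -18 gives the monic gcd s²-2s+8.
Cancel s²-2s+8 from numerator and denominator to get the reduced form.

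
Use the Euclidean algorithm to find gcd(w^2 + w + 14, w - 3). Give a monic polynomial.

1

Repeated division with remainder:
  w^2 + w + 14 = (w + 4)(w - 3) + (26)
  w - 3 = ((1/26)w - 3/26)(26) + (0)
The last nonzero remainder is the constant 26, so the polynomials are coprime and gcd = 1.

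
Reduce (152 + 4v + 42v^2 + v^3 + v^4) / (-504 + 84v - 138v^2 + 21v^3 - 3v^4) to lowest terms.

Euclidean algorithm in ℚ[v]:
  v^4 + v^3 + 42v^2 + 4v + 152 = (-1/3)(-3v^4 + 21v^3 - 138v^2 + 84v - 504) + (8v^3 - 4v^2 + 32v - 16)
  -3v^4 + 21v^3 - 138v^2 + 84v - 504 = (-(3/8)v + 39/16)(8v^3 - 4v^2 + 32v - 16) + (-(465/4)v^2 - 465)
  8v^3 - 4v^2 + 32v - 16 = (-(32/465)v + 16/465)(-(465/4)v^2 - 465) + (0)
Last nonzero remainder: -(465/4)v^2 - 465. Dividing through by -465/4 gives the monic gcd v^2 + 4.
Cancel v^2 + 4 from numerator and denominator to get the reduced form.

(-38 - v - v^2)/(126 - 21v + 3v^2)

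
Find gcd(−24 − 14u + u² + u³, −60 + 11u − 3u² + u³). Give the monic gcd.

−4 + u

By polynomial division,
  u³ + u² − 14u − 24 = (u³ − 3u² + 11u − 60) + (4u² − 25u + 36)
  u³ − 3u² + 11u − 60 = ((1/4)u + 13/16)(4u² − 25u + 36) + ((357/16)u − 357/4)
  4u² − 25u + 36 = ((64/357)u − 48/119)((357/16)u − 357/4) + (0)
Last nonzero remainder: (357/16)u − 357/4. Dividing through by 357/16 gives the monic gcd u − 4.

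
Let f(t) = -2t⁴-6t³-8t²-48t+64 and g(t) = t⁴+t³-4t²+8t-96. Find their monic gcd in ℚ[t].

By polynomial division,
  -2t⁴-6t³-8t²-48t+64 = (-2)(t⁴+t³-4t²+8t-96) + (-4t³-16t²-32t-128)
  t⁴+t³-4t²+8t-96 = (-(1/4)t+3/4)(-4t³-16t²-32t-128) + (0)
Last nonzero remainder: -4t³-16t²-32t-128. Dividing through by -4 gives the monic gcd t³+4t²+8t+32.

t³+4t²+8t+32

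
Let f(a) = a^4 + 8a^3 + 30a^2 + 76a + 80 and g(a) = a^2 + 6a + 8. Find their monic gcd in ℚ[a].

a^2 + 6a + 8

Apply the Euclidean algorithm:
  a^4 + 8a^3 + 30a^2 + 76a + 80 = (a^2 + 2a + 10)(a^2 + 6a + 8) + (0)
The last nonzero remainder a^2 + 6a + 8 is already monic.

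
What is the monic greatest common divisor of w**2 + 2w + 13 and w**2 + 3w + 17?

1

By polynomial division,
  w**2 + 2w + 13 = (w**2 + 3w + 17) + (-w - 4)
  w**2 + 3w + 17 = (-w + 1)(-w - 4) + (21)
  -w - 4 = (-(1/21)w - 4/21)(21) + (0)
The last nonzero remainder is the constant 21, so the polynomials are coprime and gcd = 1.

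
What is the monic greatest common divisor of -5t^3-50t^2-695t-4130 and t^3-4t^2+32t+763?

t+7

By polynomial division,
  -5t^3-50t^2-695t-4130 = (-5)(t^3-4t^2+32t+763) + (-70t^2-535t-315)
  t^3-4t^2+32t+763 = (-(1/70)t+163/980)(-70t^2-535t-315) + ((22831/196)t+22831/28)
  -70t^2-535t-315 = (-(13720/22831)t-8820/22831)((22831/196)t+22831/28) + (0)
Last nonzero remainder: (22831/196)t+22831/28. Dividing through by 22831/196 gives the monic gcd t+7.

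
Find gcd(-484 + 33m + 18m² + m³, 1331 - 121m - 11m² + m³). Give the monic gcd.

Euclidean algorithm in ℚ[m]:
  m³ + 18m² + 33m - 484 = (m³ - 11m² - 121m + 1331) + (29m² + 154m - 1815)
  m³ - 11m² - 121m + 1331 = ((1/29)m - 473/841)(29m² + 154m - 1815) + ((23716/841)m + 260876/841)
  29m² + 154m - 1815 = ((24389/23716)m - 12615/2156)((23716/841)m + 260876/841) + (0)
Last nonzero remainder: (23716/841)m + 260876/841. Dividing through by 23716/841 gives the monic gcd m + 11.

11 + m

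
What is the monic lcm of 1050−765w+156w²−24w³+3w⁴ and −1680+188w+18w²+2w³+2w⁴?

Repeated division with remainder:
  3w⁴−24w³+156w²−765w+1050 = (3/2)(2w⁴+2w³+18w²+188w−1680) + (−27w³+129w²−1047w+3570)
  2w⁴+2w³+18w²+188w−1680 = (−(2/27)w−104/243)(−27w³+129w²−1047w+3570) + (−(352/81)w²+(352/81)w−12320/81)
  −27w³+129w²−1047w+3570 = ((2187/352)w−4131/176)(−(352/81)w²+(352/81)w−12320/81) + (0)
Last nonzero remainder: −(352/81)w²+(352/81)w−12320/81. Dividing through by −352/81 gives the monic gcd w²−w+35.
Then lcm(f, g) = f·g / gcd(f, g); expanding and making the result monic gives the answer.

−8400+6820w−1408w²+41w³+12w⁴−6w⁵+w⁶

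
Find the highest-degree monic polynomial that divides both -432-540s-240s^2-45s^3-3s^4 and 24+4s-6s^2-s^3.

Apply the Euclidean algorithm:
  -3s^4-45s^3-240s^2-540s-432 = (3s+27)(-s^3-6s^2+4s+24) + (-90s^2-720s-1080)
  -s^3-6s^2+4s+24 = ((1/90)s-1/45)(-90s^2-720s-1080) + (0)
Last nonzero remainder: -90s^2-720s-1080. Dividing through by -90 gives the monic gcd s^2+8s+12.

12+8s+s^2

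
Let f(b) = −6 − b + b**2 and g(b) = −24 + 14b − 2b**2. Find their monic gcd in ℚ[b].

−3 + b

Repeated division with remainder:
  b**2 − b − 6 = (−1/2)(−2b**2 + 14b − 24) + (6b − 18)
  −2b**2 + 14b − 24 = (−(1/3)b + 4/3)(6b − 18) + (0)
Last nonzero remainder: 6b − 18. Dividing through by 6 gives the monic gcd b − 3.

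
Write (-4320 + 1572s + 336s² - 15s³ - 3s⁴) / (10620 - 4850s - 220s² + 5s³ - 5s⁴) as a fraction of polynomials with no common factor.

Apply the Euclidean algorithm:
  -3s⁴ - 15s³ + 336s² + 1572s - 4320 = (3/5)(-5s⁴ + 5s³ - 220s² - 4850s + 10620) + (-18s³ + 468s² + 4482s - 10692)
  -5s⁴ + 5s³ - 220s² - 4850s + 10620 = ((5/18)s + 125/18)(-18s³ + 468s² + 4482s - 10692) + (-4715s² - 33005s + 84870)
  -18s³ + 468s² + 4482s - 10692 = ((18/4715)s - 594/4715)(-4715s² - 33005s + 84870) + (0)
Last nonzero remainder: -4715s² - 33005s + 84870. Dividing through by -4715 gives the monic gcd s² + 7s - 18.
Cancel s² + 7s - 18 from numerator and denominator to get the reduced form.

(-240 - 6s + 3s²)/(590 - 40s + 5s²)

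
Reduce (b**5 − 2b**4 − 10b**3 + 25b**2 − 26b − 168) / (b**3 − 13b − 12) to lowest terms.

(b**3 − b**2 + b + 14)/(b + 1)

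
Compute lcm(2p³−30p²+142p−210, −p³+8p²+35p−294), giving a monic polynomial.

Euclidean algorithm in ℚ[p]:
  2p³−30p²+142p−210 = (−2)(−p³+8p²+35p−294) + (−14p²+212p−798)
  −p³+8p²+35p−294 = ((1/14)p+25/49)(−14p²+212p−798) + (−(792/49)p+792/7)
  −14p²+212p−798 = ((343/396)p−931/132)(−(792/49)p+792/7) + (0)
Last nonzero remainder: −(792/49)p+792/7. Dividing through by −792/49 gives the monic gcd p−7.
Then lcm(f, g) = f·g / gcd(f, g); expanding and making the result monic gives the answer.

p⁵−16p⁴+44p³+454p²−2877p+4410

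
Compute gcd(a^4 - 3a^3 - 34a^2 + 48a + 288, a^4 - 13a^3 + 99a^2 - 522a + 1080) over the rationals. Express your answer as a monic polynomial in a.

By polynomial division,
  a^4 - 3a^3 - 34a^2 + 48a + 288 = (a^4 - 13a^3 + 99a^2 - 522a + 1080) + (10a^3 - 133a^2 + 570a - 792)
  a^4 - 13a^3 + 99a^2 - 522a + 1080 = ((1/10)a + 3/100)(10a^3 - 133a^2 + 570a - 792) + ((4599/100)a^2 - (4599/10)a + 27594/25)
  10a^3 - 133a^2 + 570a - 792 = ((1000/4599)a - 1100/1533)((4599/100)a^2 - (4599/10)a + 27594/25) + (0)
Last nonzero remainder: (4599/100)a^2 - (4599/10)a + 27594/25. Dividing through by 4599/100 gives the monic gcd a^2 - 10a + 24.

a^2 - 10a + 24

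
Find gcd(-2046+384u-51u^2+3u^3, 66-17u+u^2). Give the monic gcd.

Apply the Euclidean algorithm:
  3u^3-51u^2+384u-2046 = (3u)(u^2-17u+66) + (186u-2046)
  u^2-17u+66 = ((1/186)u-1/31)(186u-2046) + (0)
Last nonzero remainder: 186u-2046. Dividing through by 186 gives the monic gcd u-11.

-11+u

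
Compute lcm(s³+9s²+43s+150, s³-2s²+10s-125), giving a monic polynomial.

s⁴+4s³-2s²-65s-750

Apply the Euclidean algorithm:
  s³+9s²+43s+150 = (s³-2s²+10s-125) + (11s²+33s+275)
  s³-2s²+10s-125 = ((1/11)s-5/11)(11s²+33s+275) + (0)
Last nonzero remainder: 11s²+33s+275. Dividing through by 11 gives the monic gcd s²+3s+25.
Then lcm(f, g) = f·g / gcd(f, g); expanding and making the result monic gives the answer.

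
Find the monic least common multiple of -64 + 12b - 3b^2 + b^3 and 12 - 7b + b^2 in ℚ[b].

192 - 100b + 21b^2 - 6b^3 + b^4

Euclidean algorithm in ℚ[b]:
  b^3 - 3b^2 + 12b - 64 = (b + 4)(b^2 - 7b + 12) + (28b - 112)
  b^2 - 7b + 12 = ((1/28)b - 3/28)(28b - 112) + (0)
Last nonzero remainder: 28b - 112. Dividing through by 28 gives the monic gcd b - 4.
Then lcm(f, g) = f·g / gcd(f, g); expanding and making the result monic gives the answer.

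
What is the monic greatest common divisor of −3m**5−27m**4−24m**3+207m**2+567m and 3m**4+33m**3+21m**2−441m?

Apply the Euclidean algorithm:
  −3m**5−27m**4−24m**3+207m**2+567m = (−m+2)(3m**4+33m**3+21m**2−441m) + (−69m**3−276m**2+1449m)
  3m**4+33m**3+21m**2−441m = (−(1/23)m−7/23)(−69m**3−276m**2+1449m) + (0)
Last nonzero remainder: −69m**3−276m**2+1449m. Dividing through by −69 gives the monic gcd m**3+4m**2−21m.

m**3+4m**2−21m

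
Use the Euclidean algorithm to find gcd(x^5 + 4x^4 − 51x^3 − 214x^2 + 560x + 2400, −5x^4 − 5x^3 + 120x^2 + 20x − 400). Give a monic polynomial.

x^2 + x − 20

By polynomial division,
  x^5 + 4x^4 − 51x^3 − 214x^2 + 560x + 2400 = (−(1/5)x − 3/5)(−5x^4 − 5x^3 + 120x^2 + 20x − 400) + (−30x^3 − 138x^2 + 492x + 2160)
  −5x^4 − 5x^3 + 120x^2 + 20x − 400 = ((1/6)x − 3/5)(−30x^3 − 138x^2 + 492x + 2160) + (−(224/5)x^2 − (224/5)x + 896)
  −30x^3 − 138x^2 + 492x + 2160 = ((75/112)x + 135/56)(−(224/5)x^2 − (224/5)x + 896) + (0)
Last nonzero remainder: −(224/5)x^2 − (224/5)x + 896. Dividing through by −224/5 gives the monic gcd x^2 + x − 20.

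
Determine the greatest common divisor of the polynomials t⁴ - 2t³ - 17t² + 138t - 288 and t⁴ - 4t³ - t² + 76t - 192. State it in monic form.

Repeated division with remainder:
  t⁴ - 2t³ - 17t² + 138t - 288 = (t⁴ - 4t³ - t² + 76t - 192) + (2t³ - 16t² + 62t - 96)
  t⁴ - 4t³ - t² + 76t - 192 = ((1/2)t + 2)(2t³ - 16t² + 62t - 96) + (0)
Last nonzero remainder: 2t³ - 16t² + 62t - 96. Dividing through by 2 gives the monic gcd t³ - 8t² + 31t - 48.

t³ - 8t² + 31t - 48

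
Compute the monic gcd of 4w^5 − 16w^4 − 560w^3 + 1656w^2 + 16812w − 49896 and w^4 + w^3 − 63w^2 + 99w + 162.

w^3 − 63w + 162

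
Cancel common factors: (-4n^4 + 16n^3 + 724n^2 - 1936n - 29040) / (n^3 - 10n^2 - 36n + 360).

(-4n^2 + 484)/(n - 6)

Euclidean algorithm in ℚ[n]:
  -4n^4 + 16n^3 + 724n^2 - 1936n - 29040 = (-4n - 24)(n^3 - 10n^2 - 36n + 360) + (340n^2 - 1360n - 20400)
  n^3 - 10n^2 - 36n + 360 = ((1/340)n - 3/170)(340n^2 - 1360n - 20400) + (0)
Last nonzero remainder: 340n^2 - 1360n - 20400. Dividing through by 340 gives the monic gcd n^2 - 4n - 60.
Cancel n^2 - 4n - 60 from numerator and denominator to get the reduced form.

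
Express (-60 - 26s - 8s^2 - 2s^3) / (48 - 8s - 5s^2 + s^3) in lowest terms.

By polynomial division,
  -2s^3 - 8s^2 - 26s - 60 = (-2)(s^3 - 5s^2 - 8s + 48) + (-18s^2 - 42s + 36)
  s^3 - 5s^2 - 8s + 48 = (-(1/18)s + 11/27)(-18s^2 - 42s + 36) + ((100/9)s + 100/3)
  -18s^2 - 42s + 36 = (-(81/50)s + 27/25)((100/9)s + 100/3) + (0)
Last nonzero remainder: (100/9)s + 100/3. Dividing through by 100/9 gives the monic gcd s + 3.
Cancel s + 3 from numerator and denominator to get the reduced form.

(-20 - 2s - 2s^2)/(16 - 8s + s^2)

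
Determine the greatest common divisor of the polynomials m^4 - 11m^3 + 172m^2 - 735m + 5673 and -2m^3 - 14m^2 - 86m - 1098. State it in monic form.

m^2 - 2m + 61

Euclidean algorithm in ℚ[m]:
  m^4 - 11m^3 + 172m^2 - 735m + 5673 = (-(1/2)m + 9)(-2m^3 - 14m^2 - 86m - 1098) + (255m^2 - 510m + 15555)
  -2m^3 - 14m^2 - 86m - 1098 = (-(2/255)m - 6/85)(255m^2 - 510m + 15555) + (0)
Last nonzero remainder: 255m^2 - 510m + 15555. Dividing through by 255 gives the monic gcd m^2 - 2m + 61.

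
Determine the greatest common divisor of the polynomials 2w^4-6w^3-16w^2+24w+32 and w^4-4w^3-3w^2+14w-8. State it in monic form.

w^2-2w-8

Apply the Euclidean algorithm:
  2w^4-6w^3-16w^2+24w+32 = (2)(w^4-4w^3-3w^2+14w-8) + (2w^3-10w^2-4w+48)
  w^4-4w^3-3w^2+14w-8 = ((1/2)w+1/2)(2w^3-10w^2-4w+48) + (4w^2-8w-32)
  2w^3-10w^2-4w+48 = ((1/2)w-3/2)(4w^2-8w-32) + (0)
Last nonzero remainder: 4w^2-8w-32. Dividing through by 4 gives the monic gcd w^2-2w-8.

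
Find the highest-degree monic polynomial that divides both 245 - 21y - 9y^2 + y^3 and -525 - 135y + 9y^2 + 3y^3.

By polynomial division,
  y^3 - 9y^2 - 21y + 245 = (1/3)(3y^3 + 9y^2 - 135y - 525) + (-12y^2 + 24y + 420)
  3y^3 + 9y^2 - 135y - 525 = (-(1/4)y - 5/4)(-12y^2 + 24y + 420) + (0)
Last nonzero remainder: -12y^2 + 24y + 420. Dividing through by -12 gives the monic gcd y^2 - 2y - 35.

-35 - 2y + y^2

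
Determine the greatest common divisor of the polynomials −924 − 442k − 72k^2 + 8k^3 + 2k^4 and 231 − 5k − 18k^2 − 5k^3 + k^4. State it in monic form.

−77 − 24k − 2k^2 + k^3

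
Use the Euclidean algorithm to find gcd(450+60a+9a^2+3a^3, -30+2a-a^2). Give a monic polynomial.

30-2a+a^2

Apply the Euclidean algorithm:
  3a^3+9a^2+60a+450 = (-3a-15)(-a^2+2a-30) + (0)
Last nonzero remainder: -a^2+2a-30. Dividing through by -1 gives the monic gcd a^2-2a+30.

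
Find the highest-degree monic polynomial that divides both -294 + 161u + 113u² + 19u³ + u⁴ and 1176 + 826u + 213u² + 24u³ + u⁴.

294 + 133u + 20u² + u³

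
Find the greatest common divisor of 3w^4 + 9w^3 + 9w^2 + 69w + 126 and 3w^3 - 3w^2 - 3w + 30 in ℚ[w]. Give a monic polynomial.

Euclidean algorithm in ℚ[w]:
  3w^4 + 9w^3 + 9w^2 + 69w + 126 = (w + 4)(3w^3 - 3w^2 - 3w + 30) + (24w^2 + 51w + 6)
  3w^3 - 3w^2 - 3w + 30 = ((1/8)w - 25/64)(24w^2 + 51w + 6) + ((1035/64)w + 1035/32)
  24w^2 + 51w + 6 = ((512/345)w + 64/345)((1035/64)w + 1035/32) + (0)
Last nonzero remainder: (1035/64)w + 1035/32. Dividing through by 1035/64 gives the monic gcd w + 2.

w + 2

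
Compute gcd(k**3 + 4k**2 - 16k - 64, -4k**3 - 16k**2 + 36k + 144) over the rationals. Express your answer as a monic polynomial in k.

k + 4

Apply the Euclidean algorithm:
  k**3 + 4k**2 - 16k - 64 = (-1/4)(-4k**3 - 16k**2 + 36k + 144) + (-7k - 28)
  -4k**3 - 16k**2 + 36k + 144 = ((4/7)k**2 - 36/7)(-7k - 28) + (0)
Last nonzero remainder: -7k - 28. Dividing through by -7 gives the monic gcd k + 4.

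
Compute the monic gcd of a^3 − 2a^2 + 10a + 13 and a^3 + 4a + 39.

a^2 − 3a + 13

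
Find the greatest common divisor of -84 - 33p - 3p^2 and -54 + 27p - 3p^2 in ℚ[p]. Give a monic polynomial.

1

Apply the Euclidean algorithm:
  -3p^2 - 33p - 84 = (-3p^2 + 27p - 54) + (-60p - 30)
  -3p^2 + 27p - 54 = ((1/20)p - 19/40)(-60p - 30) + (-273/4)
  -60p - 30 = ((80/91)p + 40/91)(-273/4) + (0)
The last nonzero remainder is the constant -273/4, so the polynomials are coprime and gcd = 1.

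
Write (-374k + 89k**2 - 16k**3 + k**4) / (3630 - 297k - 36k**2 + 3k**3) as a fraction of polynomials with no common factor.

(34k - 5k**2 + k**3)/(-330 - 3k + 3k**2)

Apply the Euclidean algorithm:
  k**4 - 16k**3 + 89k**2 - 374k = ((1/3)k - 4/3)(3k**3 - 36k**2 - 297k + 3630) + (140k**2 - 1980k + 4840)
  3k**3 - 36k**2 - 297k + 3630 = ((3/140)k + 9/196)(140k**2 - 1980k + 4840) + (-(15180/49)k + 166980/49)
  140k**2 - 1980k + 4840 = (-(343/759)k + 98/69)(-(15180/49)k + 166980/49) + (0)
Last nonzero remainder: -(15180/49)k + 166980/49. Dividing through by -15180/49 gives the monic gcd k - 11.
Cancel k - 11 from numerator and denominator to get the reduced form.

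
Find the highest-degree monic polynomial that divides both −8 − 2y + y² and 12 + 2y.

1

Apply the Euclidean algorithm:
  y² − 2y − 8 = ((1/2)y − 4)(2y + 12) + (40)
  2y + 12 = ((1/20)y + 3/10)(40) + (0)
The last nonzero remainder is the constant 40, so the polynomials are coprime and gcd = 1.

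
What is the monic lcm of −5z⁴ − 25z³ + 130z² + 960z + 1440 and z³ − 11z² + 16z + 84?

z⁶ − 65z⁴ − 132z³ + 1036z² + 4128z + 4032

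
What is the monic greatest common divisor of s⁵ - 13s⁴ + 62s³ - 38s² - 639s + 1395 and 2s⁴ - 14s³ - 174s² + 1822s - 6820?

s² - 8s + 31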